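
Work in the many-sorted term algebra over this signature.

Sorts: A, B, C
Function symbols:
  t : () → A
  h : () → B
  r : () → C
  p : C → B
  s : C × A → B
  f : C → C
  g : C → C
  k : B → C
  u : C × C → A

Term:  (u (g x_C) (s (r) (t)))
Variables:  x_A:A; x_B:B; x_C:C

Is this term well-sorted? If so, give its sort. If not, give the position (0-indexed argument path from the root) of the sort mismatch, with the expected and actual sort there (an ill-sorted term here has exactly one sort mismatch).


ill-sorted at position [1]: expected C, got B

    x_C : C
  (g x_C) : C
    (r) : C
    (t) : A
  (s (r) (t)) : B
(u (g x_C) (s (r) (t))) : ✗ arg 1 at [1] has sort B, expected C


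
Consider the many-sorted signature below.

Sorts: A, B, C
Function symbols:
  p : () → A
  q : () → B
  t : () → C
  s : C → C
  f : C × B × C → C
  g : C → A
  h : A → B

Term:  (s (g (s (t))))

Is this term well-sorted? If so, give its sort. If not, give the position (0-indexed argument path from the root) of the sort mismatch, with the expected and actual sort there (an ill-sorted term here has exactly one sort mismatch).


ill-sorted at position [0]: expected C, got A

      (t) : C
    (s (t)) : C
  (g (s (t))) : A
(s (g (s (t)))) : ✗ arg 0 at [0] has sort A, expected C


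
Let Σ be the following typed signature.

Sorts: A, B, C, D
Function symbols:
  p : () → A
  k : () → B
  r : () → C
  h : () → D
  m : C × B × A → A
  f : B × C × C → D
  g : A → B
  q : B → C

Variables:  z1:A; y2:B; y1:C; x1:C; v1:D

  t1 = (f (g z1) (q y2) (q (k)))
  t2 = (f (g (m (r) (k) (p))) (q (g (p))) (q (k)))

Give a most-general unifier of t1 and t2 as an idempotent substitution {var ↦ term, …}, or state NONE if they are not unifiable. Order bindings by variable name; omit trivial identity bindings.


{y2 ↦ (g (p)), z1 ↦ (m (r) (k) (p))}


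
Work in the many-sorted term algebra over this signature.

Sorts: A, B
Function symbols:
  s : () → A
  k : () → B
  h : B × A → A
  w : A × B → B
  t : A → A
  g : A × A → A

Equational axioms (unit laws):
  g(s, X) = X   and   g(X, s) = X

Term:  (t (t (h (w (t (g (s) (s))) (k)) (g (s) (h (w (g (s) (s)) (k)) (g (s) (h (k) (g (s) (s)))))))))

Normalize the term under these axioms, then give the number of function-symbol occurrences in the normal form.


1. (t (t (h (w (t (g (s) (s))) (k)) (g (s) (h (w (g (s) (s)) (k)) (g (s) (h (k) (g (s) (s)))))))))  →  (t (t (h (w (t (s)) (k)) (g (s) (h (w (g (s) (s)) (k)) (g (s) (h (k) (g (s) (s)))))))))
2. (t (t (h (w (t (s)) (k)) (g (s) (h (w (g (s) (s)) (k)) (g (s) (h (k) (g (s) (s)))))))))  →  (t (t (h (w (t (s)) (k)) (h (w (g (s) (s)) (k)) (g (s) (h (k) (g (s) (s))))))))
3. (t (t (h (w (t (s)) (k)) (h (w (g (s) (s)) (k)) (g (s) (h (k) (g (s) (s))))))))  →  (t (t (h (w (t (s)) (k)) (h (w (s) (k)) (g (s) (h (k) (g (s) (s))))))))
4. (t (t (h (w (t (s)) (k)) (h (w (s) (k)) (g (s) (h (k) (g (s) (s))))))))  →  (t (t (h (w (t (s)) (k)) (h (w (s) (k)) (h (k) (g (s) (s)))))))
5. (t (t (h (w (t (s)) (k)) (h (w (s) (k)) (h (k) (g (s) (s)))))))  →  (t (t (h (w (t (s)) (k)) (h (w (s) (k)) (h (k) (s))))))
normal form: (t (t (h (w (t (s)) (k)) (h (w (s) (k)) (h (k) (s))))))

size = 14


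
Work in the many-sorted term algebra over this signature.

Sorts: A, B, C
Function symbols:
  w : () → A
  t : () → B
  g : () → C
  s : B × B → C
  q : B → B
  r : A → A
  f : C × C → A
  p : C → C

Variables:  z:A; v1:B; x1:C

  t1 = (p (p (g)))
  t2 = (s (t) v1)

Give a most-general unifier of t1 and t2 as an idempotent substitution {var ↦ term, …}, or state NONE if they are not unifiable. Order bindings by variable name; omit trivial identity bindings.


NONE (not unifiable)

head clash or occurs-check failure — not unifiable


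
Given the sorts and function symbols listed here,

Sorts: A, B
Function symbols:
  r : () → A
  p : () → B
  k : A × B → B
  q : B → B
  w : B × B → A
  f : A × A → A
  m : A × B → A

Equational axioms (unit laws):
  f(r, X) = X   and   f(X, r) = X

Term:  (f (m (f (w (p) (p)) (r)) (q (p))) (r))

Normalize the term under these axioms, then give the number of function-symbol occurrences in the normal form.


size = 6

1. (f (m (f (w (p) (p)) (r)) (q (p))) (r))  →  (m (f (w (p) (p)) (r)) (q (p)))
2. (m (f (w (p) (p)) (r)) (q (p)))  →  (m (w (p) (p)) (q (p)))
normal form: (m (w (p) (p)) (q (p)))


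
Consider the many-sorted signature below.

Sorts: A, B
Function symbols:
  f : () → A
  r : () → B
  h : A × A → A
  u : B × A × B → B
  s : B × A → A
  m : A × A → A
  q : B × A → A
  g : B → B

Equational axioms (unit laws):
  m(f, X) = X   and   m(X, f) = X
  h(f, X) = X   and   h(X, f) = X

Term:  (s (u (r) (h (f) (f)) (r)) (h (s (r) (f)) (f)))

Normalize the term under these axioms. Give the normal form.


normal form = (s (u (r) (f) (r)) (s (r) (f)))

1. (s (u (r) (h (f) (f)) (r)) (h (s (r) (f)) (f)))  →  (s (u (r) (f) (r)) (h (s (r) (f)) (f)))
2. (s (u (r) (f) (r)) (h (s (r) (f)) (f)))  →  (s (u (r) (f) (r)) (s (r) (f)))


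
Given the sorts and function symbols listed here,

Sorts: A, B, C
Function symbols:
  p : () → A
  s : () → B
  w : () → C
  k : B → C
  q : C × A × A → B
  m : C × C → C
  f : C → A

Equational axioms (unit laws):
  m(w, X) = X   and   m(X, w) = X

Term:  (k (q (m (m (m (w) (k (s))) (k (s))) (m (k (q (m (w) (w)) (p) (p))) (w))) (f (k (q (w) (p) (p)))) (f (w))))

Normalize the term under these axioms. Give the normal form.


1. (k (q (m (m (m (w) (k (s))) (k (s))) (m (k (q (m (w) (w)) (p) (p))) (w))) (f (k (q (w) (p) (p)))) (f (w))))  →  (k (q (m (m (k (s)) (k (s))) (m (k (q (m (w) (w)) (p) (p))) (w))) (f (k (q (w) (p) (p)))) (f (w))))
2. (k (q (m (m (k (s)) (k (s))) (m (k (q (m (w) (w)) (p) (p))) (w))) (f (k (q (w) (p) (p)))) (f (w))))  →  (k (q (m (m (k (s)) (k (s))) (k (q (m (w) (w)) (p) (p)))) (f (k (q (w) (p) (p)))) (f (w))))
3. (k (q (m (m (k (s)) (k (s))) (k (q (m (w) (w)) (p) (p)))) (f (k (q (w) (p) (p)))) (f (w))))  →  (k (q (m (m (k (s)) (k (s))) (k (q (w) (p) (p)))) (f (k (q (w) (p) (p)))) (f (w))))

normal form = (k (q (m (m (k (s)) (k (s))) (k (q (w) (p) (p)))) (f (k (q (w) (p) (p)))) (f (w))))


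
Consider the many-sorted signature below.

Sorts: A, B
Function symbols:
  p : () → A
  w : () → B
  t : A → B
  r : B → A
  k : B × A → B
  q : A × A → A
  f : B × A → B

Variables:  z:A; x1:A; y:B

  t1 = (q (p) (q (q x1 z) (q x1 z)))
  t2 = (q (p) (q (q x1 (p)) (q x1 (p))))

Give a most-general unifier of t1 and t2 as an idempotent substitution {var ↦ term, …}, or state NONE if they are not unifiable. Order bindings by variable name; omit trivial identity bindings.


{z ↦ (p)}


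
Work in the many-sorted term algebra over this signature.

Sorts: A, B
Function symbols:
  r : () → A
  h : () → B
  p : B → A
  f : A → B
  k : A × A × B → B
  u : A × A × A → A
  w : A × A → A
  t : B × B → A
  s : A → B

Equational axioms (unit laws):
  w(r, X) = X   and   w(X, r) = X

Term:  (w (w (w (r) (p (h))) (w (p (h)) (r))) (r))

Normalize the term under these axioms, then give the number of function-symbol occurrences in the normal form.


1. (w (w (w (r) (p (h))) (w (p (h)) (r))) (r))  →  (w (w (r) (p (h))) (w (p (h)) (r)))
2. (w (w (r) (p (h))) (w (p (h)) (r)))  →  (w (p (h)) (w (p (h)) (r)))
3. (w (p (h)) (w (p (h)) (r)))  →  (w (p (h)) (p (h)))
normal form: (w (p (h)) (p (h)))

size = 5


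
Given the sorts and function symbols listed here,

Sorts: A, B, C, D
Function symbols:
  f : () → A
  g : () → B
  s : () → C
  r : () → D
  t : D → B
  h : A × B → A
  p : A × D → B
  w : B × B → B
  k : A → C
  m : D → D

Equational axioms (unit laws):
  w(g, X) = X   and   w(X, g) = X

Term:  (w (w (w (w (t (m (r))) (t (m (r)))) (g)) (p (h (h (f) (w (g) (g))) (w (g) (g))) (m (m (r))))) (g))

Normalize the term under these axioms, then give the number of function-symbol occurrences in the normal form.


size = 17

1. (w (w (w (w (t (m (r))) (t (m (r)))) (g)) (p (h (h (f) (w (g) (g))) (w (g) (g))) (m (m (r))))) (g))  →  (w (w (w (t (m (r))) (t (m (r)))) (g)) (p (h (h (f) (w (g) (g))) (w (g) (g))) (m (m (r)))))
2. (w (w (w (t (m (r))) (t (m (r)))) (g)) (p (h (h (f) (w (g) (g))) (w (g) (g))) (m (m (r)))))  →  (w (w (t (m (r))) (t (m (r)))) (p (h (h (f) (w (g) (g))) (w (g) (g))) (m (m (r)))))
3. (w (w (t (m (r))) (t (m (r)))) (p (h (h (f) (w (g) (g))) (w (g) (g))) (m (m (r)))))  →  (w (w (t (m (r))) (t (m (r)))) (p (h (h (f) (g)) (w (g) (g))) (m (m (r)))))
4. (w (w (t (m (r))) (t (m (r)))) (p (h (h (f) (g)) (w (g) (g))) (m (m (r)))))  →  (w (w (t (m (r))) (t (m (r)))) (p (h (h (f) (g)) (g)) (m (m (r)))))
normal form: (w (w (t (m (r))) (t (m (r)))) (p (h (h (f) (g)) (g)) (m (m (r)))))


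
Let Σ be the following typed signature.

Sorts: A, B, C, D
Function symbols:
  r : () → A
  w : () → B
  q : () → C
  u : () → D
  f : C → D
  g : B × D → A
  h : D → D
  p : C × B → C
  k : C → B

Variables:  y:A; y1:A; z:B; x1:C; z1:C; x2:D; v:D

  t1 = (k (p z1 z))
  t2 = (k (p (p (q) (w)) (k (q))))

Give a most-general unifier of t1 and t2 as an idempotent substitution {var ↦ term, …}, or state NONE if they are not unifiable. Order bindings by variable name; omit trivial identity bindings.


{z ↦ (k (q)), z1 ↦ (p (q) (w))}


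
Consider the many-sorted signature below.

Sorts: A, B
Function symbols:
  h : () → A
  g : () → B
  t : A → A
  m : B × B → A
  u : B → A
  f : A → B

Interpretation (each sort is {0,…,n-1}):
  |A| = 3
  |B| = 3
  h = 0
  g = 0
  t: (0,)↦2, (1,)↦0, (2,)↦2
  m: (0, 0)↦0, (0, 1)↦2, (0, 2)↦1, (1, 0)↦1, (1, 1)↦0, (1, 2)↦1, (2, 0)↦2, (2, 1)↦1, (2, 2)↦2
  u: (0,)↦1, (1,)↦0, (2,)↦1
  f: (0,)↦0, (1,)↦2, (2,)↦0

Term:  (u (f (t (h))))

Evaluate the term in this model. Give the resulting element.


value = 1

  h = 0
  (t (h)) = t(0,) = 2
  (f (t (h))) = f(2,) = 0
  (u (f (t (h)))) = u(0,) = 1


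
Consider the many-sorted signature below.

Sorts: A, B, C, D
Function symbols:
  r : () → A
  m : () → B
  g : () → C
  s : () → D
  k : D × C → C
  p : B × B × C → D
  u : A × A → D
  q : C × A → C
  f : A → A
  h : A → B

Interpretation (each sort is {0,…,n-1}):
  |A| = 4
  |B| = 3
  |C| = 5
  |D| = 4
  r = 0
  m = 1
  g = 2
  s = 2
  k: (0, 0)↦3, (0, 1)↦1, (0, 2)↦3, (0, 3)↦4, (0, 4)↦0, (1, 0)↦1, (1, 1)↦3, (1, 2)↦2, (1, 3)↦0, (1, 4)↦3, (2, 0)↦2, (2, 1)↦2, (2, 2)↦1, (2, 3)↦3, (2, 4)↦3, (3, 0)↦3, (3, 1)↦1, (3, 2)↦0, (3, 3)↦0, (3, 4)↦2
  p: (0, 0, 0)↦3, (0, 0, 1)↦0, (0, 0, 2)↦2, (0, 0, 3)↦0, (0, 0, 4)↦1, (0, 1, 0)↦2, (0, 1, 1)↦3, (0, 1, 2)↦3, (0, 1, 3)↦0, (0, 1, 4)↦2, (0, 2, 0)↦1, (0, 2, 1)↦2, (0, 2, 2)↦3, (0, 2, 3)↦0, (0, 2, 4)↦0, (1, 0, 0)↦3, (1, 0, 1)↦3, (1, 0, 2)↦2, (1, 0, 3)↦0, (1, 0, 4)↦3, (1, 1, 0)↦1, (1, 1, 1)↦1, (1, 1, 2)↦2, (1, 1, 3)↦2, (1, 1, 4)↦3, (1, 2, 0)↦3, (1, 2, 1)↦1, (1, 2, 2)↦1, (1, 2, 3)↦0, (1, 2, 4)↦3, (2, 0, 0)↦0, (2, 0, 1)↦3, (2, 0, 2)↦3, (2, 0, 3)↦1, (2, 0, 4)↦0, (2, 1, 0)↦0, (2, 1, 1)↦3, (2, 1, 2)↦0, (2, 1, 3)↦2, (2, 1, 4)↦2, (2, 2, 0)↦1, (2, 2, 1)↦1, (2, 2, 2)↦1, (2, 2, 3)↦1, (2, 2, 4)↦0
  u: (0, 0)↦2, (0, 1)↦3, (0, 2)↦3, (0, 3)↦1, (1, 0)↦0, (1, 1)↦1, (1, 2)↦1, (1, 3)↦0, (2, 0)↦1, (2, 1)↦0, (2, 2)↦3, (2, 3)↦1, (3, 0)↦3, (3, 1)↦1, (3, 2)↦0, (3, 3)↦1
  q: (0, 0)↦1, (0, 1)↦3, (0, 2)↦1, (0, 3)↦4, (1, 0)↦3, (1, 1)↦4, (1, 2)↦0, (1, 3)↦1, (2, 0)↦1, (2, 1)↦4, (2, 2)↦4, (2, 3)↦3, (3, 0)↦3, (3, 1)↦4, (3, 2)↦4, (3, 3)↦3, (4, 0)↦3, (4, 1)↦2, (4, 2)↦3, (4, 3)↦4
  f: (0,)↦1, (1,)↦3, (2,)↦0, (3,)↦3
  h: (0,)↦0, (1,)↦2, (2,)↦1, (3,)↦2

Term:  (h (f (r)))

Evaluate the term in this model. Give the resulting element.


  r = 0
  (f (r)) = f(0,) = 1
  (h (f (r))) = h(1,) = 2

value = 2


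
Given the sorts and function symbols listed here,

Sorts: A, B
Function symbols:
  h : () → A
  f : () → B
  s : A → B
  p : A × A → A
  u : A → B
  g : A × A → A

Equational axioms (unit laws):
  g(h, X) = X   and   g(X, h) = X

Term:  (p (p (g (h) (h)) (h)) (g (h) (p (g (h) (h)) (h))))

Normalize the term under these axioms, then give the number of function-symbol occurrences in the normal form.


1. (p (p (g (h) (h)) (h)) (g (h) (p (g (h) (h)) (h))))  →  (p (p (h) (h)) (g (h) (p (g (h) (h)) (h))))
2. (p (p (h) (h)) (g (h) (p (g (h) (h)) (h))))  →  (p (p (h) (h)) (p (g (h) (h)) (h)))
3. (p (p (h) (h)) (p (g (h) (h)) (h)))  →  (p (p (h) (h)) (p (h) (h)))
normal form: (p (p (h) (h)) (p (h) (h)))

size = 7


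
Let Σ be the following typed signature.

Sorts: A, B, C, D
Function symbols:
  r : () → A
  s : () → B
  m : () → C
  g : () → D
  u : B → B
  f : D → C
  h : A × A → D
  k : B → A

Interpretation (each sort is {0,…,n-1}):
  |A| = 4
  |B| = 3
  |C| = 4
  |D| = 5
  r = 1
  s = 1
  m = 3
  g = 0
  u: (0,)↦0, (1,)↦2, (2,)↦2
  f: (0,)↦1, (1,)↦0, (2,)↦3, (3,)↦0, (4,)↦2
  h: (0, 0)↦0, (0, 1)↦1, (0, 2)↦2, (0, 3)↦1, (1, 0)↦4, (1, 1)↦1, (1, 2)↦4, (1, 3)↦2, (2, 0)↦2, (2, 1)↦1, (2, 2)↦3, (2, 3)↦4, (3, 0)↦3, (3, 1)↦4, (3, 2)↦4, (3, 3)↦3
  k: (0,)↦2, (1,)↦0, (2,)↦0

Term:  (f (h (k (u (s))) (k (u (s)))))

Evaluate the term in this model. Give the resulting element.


  s = 1
  (u (s)) = u(1,) = 2
  (k (u (s))) = k(2,) = 0
  s = 1
  (u (s)) = u(1,) = 2
  (k (u (s))) = k(2,) = 0
  (h (k (u (s))) (k (u (s)))) = h(0, 0) = 0
  (f (h (k (u (s))) (k (u (s))))) = f(0,) = 1

value = 1


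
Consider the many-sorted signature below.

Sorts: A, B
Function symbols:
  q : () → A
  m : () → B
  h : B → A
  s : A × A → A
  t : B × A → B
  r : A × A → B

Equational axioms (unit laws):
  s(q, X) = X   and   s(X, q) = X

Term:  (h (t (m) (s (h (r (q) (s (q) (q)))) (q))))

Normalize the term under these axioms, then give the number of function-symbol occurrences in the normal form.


1. (h (t (m) (s (h (r (q) (s (q) (q)))) (q))))  →  (h (t (m) (h (r (q) (s (q) (q))))))
2. (h (t (m) (h (r (q) (s (q) (q))))))  →  (h (t (m) (h (r (q) (q)))))
normal form: (h (t (m) (h (r (q) (q)))))

size = 7


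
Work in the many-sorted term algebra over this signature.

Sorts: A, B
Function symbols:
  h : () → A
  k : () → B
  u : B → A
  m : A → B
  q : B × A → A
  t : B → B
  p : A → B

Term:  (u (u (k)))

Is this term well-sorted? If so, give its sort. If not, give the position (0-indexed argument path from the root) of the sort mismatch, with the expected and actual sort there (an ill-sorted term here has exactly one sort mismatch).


    (k) : B
  (u (k)) : A
(u (u (k))) : ✗ arg 0 at [0] has sort A, expected B

ill-sorted at position [0]: expected B, got A


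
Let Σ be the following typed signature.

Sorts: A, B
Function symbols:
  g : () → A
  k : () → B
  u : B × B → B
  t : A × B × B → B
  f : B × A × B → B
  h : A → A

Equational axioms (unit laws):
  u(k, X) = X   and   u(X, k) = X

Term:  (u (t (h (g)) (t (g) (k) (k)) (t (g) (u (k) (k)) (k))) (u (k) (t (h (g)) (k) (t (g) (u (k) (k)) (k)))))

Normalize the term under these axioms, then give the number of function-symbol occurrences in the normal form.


size = 20

1. (u (t (h (g)) (t (g) (k) (k)) (t (g) (u (k) (k)) (k))) (u (k) (t (h (g)) (k) (t (g) (u (k) (k)) (k)))))  →  (u (t (h (g)) (t (g) (k) (k)) (t (g) (k) (k))) (u (k) (t (h (g)) (k) (t (g) (u (k) (k)) (k)))))
2. (u (t (h (g)) (t (g) (k) (k)) (t (g) (k) (k))) (u (k) (t (h (g)) (k) (t (g) (u (k) (k)) (k)))))  →  (u (t (h (g)) (t (g) (k) (k)) (t (g) (k) (k))) (t (h (g)) (k) (t (g) (u (k) (k)) (k))))
3. (u (t (h (g)) (t (g) (k) (k)) (t (g) (k) (k))) (t (h (g)) (k) (t (g) (u (k) (k)) (k))))  →  (u (t (h (g)) (t (g) (k) (k)) (t (g) (k) (k))) (t (h (g)) (k) (t (g) (k) (k))))
normal form: (u (t (h (g)) (t (g) (k) (k)) (t (g) (k) (k))) (t (h (g)) (k) (t (g) (k) (k))))


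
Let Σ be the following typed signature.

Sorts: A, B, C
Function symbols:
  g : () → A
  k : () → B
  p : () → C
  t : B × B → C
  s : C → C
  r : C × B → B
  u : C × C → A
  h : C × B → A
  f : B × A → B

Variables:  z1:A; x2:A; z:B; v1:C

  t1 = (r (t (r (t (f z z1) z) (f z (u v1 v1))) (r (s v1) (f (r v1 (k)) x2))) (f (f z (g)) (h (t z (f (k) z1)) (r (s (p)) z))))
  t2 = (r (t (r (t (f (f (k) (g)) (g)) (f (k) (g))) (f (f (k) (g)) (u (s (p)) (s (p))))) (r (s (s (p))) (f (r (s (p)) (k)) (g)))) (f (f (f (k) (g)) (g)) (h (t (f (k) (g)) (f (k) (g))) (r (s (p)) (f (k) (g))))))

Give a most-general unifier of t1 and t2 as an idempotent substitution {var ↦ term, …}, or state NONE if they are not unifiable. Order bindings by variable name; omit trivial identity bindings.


{v1 ↦ (s (p)), x2 ↦ (g), z ↦ (f (k) (g)), z1 ↦ (g)}


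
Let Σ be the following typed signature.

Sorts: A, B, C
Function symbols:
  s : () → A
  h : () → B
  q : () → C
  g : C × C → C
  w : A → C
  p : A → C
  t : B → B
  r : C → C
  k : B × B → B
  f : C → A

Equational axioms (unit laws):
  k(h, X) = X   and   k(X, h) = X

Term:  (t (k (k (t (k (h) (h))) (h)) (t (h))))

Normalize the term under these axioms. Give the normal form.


1. (t (k (k (t (k (h) (h))) (h)) (t (h))))  →  (t (k (t (k (h) (h))) (t (h))))
2. (t (k (t (k (h) (h))) (t (h))))  →  (t (k (t (h)) (t (h))))

normal form = (t (k (t (h)) (t (h))))


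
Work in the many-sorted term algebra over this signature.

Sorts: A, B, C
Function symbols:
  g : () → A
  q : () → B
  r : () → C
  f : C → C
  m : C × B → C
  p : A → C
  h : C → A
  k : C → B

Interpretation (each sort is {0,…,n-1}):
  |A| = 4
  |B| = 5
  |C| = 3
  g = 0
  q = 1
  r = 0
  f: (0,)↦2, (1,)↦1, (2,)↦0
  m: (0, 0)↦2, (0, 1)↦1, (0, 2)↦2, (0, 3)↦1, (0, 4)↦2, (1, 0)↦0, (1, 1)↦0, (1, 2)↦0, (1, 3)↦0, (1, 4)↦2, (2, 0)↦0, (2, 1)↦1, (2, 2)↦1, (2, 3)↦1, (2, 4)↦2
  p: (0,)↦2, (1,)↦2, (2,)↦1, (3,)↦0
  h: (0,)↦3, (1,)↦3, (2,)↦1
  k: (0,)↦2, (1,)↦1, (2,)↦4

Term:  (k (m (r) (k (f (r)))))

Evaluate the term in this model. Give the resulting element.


value = 4

  r = 0
  r = 0
  (f (r)) = f(0,) = 2
  (k (f (r))) = k(2,) = 4
  (m (r) (k (f (r)))) = m(0, 4) = 2
  (k (m (r) (k (f (r))))) = k(2,) = 4


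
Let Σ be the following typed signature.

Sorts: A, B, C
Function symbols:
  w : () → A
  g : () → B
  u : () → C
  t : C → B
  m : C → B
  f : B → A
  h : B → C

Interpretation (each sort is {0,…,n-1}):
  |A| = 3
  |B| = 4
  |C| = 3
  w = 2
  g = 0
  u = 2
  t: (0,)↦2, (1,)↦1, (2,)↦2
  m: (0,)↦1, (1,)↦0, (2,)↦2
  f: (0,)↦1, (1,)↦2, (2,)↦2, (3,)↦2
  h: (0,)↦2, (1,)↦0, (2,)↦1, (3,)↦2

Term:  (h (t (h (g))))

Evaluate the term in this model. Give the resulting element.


  g = 0
  (h (g)) = h(0,) = 2
  (t (h (g))) = t(2,) = 2
  (h (t (h (g)))) = h(2,) = 1

value = 1


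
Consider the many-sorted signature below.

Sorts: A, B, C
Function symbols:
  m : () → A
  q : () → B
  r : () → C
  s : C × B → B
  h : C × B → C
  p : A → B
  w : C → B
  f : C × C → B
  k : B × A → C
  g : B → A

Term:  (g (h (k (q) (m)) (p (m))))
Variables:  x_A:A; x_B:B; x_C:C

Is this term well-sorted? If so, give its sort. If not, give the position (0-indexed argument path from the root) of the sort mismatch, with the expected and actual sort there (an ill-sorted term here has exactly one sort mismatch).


      (q) : B
      (m) : A
    (k (q) (m)) : C
      (m) : A
    (p (m)) : B
  (h (k (q) (m)) (p (m))) : C
(g (h (k (q) (m)) (p (m)))) : ✗ arg 0 at [0] has sort C, expected B

ill-sorted at position [0]: expected B, got C


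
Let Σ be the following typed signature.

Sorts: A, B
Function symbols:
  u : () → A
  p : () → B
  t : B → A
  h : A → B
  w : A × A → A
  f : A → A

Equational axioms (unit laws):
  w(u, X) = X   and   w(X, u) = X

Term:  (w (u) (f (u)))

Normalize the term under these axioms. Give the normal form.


normal form = (f (u))

1. (w (u) (f (u)))  →  (f (u))


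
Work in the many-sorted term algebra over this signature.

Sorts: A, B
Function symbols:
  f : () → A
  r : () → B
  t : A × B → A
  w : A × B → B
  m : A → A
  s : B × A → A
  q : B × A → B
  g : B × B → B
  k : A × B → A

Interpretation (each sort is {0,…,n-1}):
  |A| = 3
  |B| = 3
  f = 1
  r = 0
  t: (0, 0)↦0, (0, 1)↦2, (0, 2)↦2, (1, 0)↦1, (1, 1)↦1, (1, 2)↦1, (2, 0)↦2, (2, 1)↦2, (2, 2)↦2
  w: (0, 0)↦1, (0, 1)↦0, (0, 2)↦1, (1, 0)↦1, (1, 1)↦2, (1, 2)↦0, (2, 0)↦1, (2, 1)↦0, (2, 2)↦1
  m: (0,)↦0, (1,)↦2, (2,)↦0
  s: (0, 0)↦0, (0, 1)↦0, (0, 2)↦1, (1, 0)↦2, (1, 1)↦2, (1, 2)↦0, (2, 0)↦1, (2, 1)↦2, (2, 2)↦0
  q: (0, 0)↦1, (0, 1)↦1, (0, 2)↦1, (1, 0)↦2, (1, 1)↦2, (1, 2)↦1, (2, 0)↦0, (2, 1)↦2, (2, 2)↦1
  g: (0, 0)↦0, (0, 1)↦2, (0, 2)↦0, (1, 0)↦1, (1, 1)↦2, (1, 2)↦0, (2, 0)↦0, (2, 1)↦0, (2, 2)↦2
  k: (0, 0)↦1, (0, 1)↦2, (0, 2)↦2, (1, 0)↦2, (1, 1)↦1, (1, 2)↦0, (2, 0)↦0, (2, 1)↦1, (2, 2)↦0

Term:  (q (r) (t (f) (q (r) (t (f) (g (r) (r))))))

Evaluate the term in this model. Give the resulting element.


  r = 0
  f = 1
  r = 0
  f = 1
  r = 0
  r = 0
  (g (r) (r)) = g(0, 0) = 0
  (t (f) (g (r) (r))) = t(1, 0) = 1
  (q (r) (t (f) (g (r) (r)))) = q(0, 1) = 1
  (t (f) (q (r) (t (f) (g (r) (r))))) = t(1, 1) = 1
  (q (r) (t (f) (q (r) (t (f) (g (r) (r)))))) = q(0, 1) = 1

value = 1


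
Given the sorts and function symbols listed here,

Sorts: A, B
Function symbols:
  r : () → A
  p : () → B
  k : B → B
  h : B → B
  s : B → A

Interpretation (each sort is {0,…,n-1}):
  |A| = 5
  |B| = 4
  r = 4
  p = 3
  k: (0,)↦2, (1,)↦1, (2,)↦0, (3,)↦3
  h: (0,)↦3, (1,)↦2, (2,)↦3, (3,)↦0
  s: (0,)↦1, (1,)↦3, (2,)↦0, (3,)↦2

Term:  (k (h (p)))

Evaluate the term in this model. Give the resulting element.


value = 2

  p = 3
  (h (p)) = h(3,) = 0
  (k (h (p))) = k(0,) = 2


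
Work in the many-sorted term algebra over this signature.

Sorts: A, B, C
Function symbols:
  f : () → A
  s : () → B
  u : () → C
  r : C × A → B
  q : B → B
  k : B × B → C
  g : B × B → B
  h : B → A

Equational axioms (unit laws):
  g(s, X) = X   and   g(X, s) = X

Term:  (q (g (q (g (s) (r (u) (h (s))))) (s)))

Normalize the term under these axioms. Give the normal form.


normal form = (q (q (r (u) (h (s)))))

1. (q (g (q (g (s) (r (u) (h (s))))) (s)))  →  (q (q (g (s) (r (u) (h (s))))))
2. (q (q (g (s) (r (u) (h (s))))))  →  (q (q (r (u) (h (s)))))


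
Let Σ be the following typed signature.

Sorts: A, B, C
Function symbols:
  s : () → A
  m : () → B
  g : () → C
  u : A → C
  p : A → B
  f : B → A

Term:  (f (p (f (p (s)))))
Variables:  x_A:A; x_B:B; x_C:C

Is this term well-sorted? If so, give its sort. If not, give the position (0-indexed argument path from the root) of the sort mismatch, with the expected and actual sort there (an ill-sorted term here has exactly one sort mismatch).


        (s) : A
      (p (s)) : B
    (f (p (s))) : A
  (p (f (p (s)))) : B
(f (p (f (p (s))))) : A

well-sorted; sort = A


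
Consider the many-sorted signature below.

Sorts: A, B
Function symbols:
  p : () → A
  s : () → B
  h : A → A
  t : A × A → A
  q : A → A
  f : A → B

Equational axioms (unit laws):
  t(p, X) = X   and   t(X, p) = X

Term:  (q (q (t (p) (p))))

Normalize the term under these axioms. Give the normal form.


normal form = (q (q (p)))

1. (q (q (t (p) (p))))  →  (q (q (p)))


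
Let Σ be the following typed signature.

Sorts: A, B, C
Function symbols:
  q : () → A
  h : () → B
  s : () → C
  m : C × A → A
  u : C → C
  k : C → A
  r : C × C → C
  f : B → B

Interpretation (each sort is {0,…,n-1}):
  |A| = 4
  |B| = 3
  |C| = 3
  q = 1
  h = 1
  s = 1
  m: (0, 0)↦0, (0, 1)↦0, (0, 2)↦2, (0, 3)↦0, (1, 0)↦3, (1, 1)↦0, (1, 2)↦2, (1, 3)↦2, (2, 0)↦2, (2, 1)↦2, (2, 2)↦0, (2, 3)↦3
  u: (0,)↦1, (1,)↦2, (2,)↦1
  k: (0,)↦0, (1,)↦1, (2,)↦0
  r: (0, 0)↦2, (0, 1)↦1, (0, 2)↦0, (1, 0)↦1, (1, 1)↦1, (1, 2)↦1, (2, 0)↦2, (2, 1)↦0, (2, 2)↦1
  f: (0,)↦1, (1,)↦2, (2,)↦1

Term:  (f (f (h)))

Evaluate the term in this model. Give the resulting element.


  h = 1
  (f (h)) = f(1,) = 2
  (f (f (h))) = f(2,) = 1

value = 1


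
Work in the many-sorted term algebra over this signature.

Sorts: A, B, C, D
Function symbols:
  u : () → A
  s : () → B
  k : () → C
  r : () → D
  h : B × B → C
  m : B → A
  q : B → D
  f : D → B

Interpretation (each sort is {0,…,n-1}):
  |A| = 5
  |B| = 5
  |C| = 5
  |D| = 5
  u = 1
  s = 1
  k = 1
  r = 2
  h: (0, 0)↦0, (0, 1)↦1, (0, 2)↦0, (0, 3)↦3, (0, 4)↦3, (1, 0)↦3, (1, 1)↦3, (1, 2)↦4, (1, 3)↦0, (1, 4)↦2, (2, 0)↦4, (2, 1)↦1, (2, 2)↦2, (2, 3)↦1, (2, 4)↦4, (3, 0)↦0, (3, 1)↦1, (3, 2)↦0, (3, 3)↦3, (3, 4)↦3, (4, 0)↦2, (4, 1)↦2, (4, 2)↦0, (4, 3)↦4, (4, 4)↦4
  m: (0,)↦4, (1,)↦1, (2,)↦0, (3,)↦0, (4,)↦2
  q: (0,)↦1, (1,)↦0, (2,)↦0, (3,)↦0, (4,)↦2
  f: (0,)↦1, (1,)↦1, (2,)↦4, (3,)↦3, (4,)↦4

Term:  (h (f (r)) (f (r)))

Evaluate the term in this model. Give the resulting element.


value = 4

  r = 2
  (f (r)) = f(2,) = 4
  r = 2
  (f (r)) = f(2,) = 4
  (h (f (r)) (f (r))) = h(4, 4) = 4


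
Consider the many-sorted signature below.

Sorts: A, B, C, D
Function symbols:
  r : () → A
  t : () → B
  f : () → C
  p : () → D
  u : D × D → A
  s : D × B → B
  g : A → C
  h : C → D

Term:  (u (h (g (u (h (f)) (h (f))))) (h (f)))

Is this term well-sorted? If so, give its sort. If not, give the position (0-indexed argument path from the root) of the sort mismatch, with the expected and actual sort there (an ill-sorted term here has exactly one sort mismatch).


          (f) : C
        (h (f)) : D
          (f) : C
        (h (f)) : D
      (u (h (f)) (h (f))) : A
    (g (u (h (f)) (h (f)))) : C
  (h (g (u (h (f)) (h (f))))) : D
    (f) : C
  (h (f)) : D
(u (h (g (u (h (f)) (h (f))))) (h (f))) : A

well-sorted; sort = A


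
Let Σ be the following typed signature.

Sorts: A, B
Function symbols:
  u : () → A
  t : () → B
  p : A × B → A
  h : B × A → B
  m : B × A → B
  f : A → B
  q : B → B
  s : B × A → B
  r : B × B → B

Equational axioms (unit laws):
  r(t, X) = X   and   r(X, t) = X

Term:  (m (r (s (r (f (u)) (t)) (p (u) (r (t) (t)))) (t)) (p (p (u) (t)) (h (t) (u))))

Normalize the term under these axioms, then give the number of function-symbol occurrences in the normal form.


size = 14

1. (m (r (s (r (f (u)) (t)) (p (u) (r (t) (t)))) (t)) (p (p (u) (t)) (h (t) (u))))  →  (m (s (r (f (u)) (t)) (p (u) (r (t) (t)))) (p (p (u) (t)) (h (t) (u))))
2. (m (s (r (f (u)) (t)) (p (u) (r (t) (t)))) (p (p (u) (t)) (h (t) (u))))  →  (m (s (f (u)) (p (u) (r (t) (t)))) (p (p (u) (t)) (h (t) (u))))
3. (m (s (f (u)) (p (u) (r (t) (t)))) (p (p (u) (t)) (h (t) (u))))  →  (m (s (f (u)) (p (u) (t))) (p (p (u) (t)) (h (t) (u))))
normal form: (m (s (f (u)) (p (u) (t))) (p (p (u) (t)) (h (t) (u))))


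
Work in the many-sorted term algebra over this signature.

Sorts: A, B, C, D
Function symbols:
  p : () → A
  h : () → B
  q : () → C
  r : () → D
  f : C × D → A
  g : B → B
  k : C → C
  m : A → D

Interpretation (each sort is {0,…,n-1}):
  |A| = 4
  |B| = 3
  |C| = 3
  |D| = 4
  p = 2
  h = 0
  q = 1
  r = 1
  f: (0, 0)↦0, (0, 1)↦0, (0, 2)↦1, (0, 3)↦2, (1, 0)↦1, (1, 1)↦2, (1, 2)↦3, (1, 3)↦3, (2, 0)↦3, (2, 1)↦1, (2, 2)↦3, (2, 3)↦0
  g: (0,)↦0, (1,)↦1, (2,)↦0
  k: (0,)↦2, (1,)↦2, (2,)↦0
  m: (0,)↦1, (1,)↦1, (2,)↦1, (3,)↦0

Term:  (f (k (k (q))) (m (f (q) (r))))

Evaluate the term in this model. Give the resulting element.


value = 0

  q = 1
  (k (q)) = k(1,) = 2
  (k (k (q))) = k(2,) = 0
  q = 1
  r = 1
  (f (q) (r)) = f(1, 1) = 2
  (m (f (q) (r))) = m(2,) = 1
  (f (k (k (q))) (m (f (q) (r)))) = f(0, 1) = 0


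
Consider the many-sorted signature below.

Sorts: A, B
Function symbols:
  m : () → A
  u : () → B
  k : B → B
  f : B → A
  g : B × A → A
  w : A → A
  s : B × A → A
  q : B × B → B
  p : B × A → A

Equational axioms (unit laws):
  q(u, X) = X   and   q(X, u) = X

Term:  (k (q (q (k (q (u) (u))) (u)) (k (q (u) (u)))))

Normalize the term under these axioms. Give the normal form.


1. (k (q (q (k (q (u) (u))) (u)) (k (q (u) (u)))))  →  (k (q (k (q (u) (u))) (k (q (u) (u)))))
2. (k (q (k (q (u) (u))) (k (q (u) (u)))))  →  (k (q (k (u)) (k (q (u) (u)))))
3. (k (q (k (u)) (k (q (u) (u)))))  →  (k (q (k (u)) (k (u))))

normal form = (k (q (k (u)) (k (u))))


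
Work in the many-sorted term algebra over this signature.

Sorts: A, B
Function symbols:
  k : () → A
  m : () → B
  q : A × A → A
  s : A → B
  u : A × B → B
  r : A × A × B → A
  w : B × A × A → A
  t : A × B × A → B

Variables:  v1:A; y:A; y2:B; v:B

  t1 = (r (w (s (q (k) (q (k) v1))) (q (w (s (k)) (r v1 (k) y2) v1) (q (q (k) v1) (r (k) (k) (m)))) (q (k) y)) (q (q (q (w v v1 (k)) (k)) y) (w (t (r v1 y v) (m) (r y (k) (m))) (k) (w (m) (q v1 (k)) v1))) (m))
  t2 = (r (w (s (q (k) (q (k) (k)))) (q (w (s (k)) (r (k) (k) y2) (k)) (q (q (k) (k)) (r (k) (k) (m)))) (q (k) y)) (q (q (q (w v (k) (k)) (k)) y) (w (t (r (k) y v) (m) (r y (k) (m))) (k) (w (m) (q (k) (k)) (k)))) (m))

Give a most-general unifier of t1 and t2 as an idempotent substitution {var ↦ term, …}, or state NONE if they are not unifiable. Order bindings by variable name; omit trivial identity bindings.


{v1 ↦ (k)}


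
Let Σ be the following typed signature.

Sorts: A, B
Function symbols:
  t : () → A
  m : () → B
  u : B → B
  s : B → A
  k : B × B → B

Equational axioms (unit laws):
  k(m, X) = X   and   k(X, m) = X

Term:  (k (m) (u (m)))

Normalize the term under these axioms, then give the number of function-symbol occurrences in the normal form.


1. (k (m) (u (m)))  →  (u (m))
normal form: (u (m))

size = 2


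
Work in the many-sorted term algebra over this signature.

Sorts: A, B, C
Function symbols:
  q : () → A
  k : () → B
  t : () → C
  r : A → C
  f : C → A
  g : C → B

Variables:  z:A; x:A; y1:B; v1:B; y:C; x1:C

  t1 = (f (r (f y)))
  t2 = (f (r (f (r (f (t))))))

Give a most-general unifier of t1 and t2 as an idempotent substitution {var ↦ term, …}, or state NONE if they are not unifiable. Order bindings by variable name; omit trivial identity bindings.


{y ↦ (r (f (t)))}


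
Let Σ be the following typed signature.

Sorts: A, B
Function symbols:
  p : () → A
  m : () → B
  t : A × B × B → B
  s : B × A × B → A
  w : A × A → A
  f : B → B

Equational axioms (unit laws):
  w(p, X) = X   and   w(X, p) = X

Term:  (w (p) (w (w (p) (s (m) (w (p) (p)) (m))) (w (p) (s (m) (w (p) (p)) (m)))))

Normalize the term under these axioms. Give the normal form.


normal form = (w (s (m) (p) (m)) (s (m) (p) (m)))

1. (w (p) (w (w (p) (s (m) (w (p) (p)) (m))) (w (p) (s (m) (w (p) (p)) (m)))))  →  (w (w (p) (s (m) (w (p) (p)) (m))) (w (p) (s (m) (w (p) (p)) (m))))
2. (w (w (p) (s (m) (w (p) (p)) (m))) (w (p) (s (m) (w (p) (p)) (m))))  →  (w (s (m) (w (p) (p)) (m)) (w (p) (s (m) (w (p) (p)) (m))))
3. (w (s (m) (w (p) (p)) (m)) (w (p) (s (m) (w (p) (p)) (m))))  →  (w (s (m) (p) (m)) (w (p) (s (m) (w (p) (p)) (m))))
4. (w (s (m) (p) (m)) (w (p) (s (m) (w (p) (p)) (m))))  →  (w (s (m) (p) (m)) (s (m) (w (p) (p)) (m)))
5. (w (s (m) (p) (m)) (s (m) (w (p) (p)) (m)))  →  (w (s (m) (p) (m)) (s (m) (p) (m)))


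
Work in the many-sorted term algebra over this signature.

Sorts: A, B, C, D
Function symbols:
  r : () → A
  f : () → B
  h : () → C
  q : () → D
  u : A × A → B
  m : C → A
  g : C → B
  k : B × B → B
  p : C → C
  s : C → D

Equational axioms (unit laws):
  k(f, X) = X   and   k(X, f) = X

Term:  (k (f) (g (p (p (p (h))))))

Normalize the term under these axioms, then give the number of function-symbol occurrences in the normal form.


size = 5

1. (k (f) (g (p (p (p (h))))))  →  (g (p (p (p (h)))))
normal form: (g (p (p (p (h)))))


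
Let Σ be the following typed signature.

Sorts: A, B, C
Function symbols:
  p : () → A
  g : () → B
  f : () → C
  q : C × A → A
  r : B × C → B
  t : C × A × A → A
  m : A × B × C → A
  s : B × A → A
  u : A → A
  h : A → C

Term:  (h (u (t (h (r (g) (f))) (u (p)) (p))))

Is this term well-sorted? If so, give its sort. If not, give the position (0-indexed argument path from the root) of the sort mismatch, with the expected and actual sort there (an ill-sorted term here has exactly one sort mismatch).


          (g) : B
          (f) : C
        (r (g) (f)) : B
      (h (r (g) (f))) : ✗ arg 0 at [0, 0, 0, 0] has sort B, expected A
        (p) : A
      (u (p)) : A
      (p) : A

ill-sorted at position [0, 0, 0, 0]: expected A, got B


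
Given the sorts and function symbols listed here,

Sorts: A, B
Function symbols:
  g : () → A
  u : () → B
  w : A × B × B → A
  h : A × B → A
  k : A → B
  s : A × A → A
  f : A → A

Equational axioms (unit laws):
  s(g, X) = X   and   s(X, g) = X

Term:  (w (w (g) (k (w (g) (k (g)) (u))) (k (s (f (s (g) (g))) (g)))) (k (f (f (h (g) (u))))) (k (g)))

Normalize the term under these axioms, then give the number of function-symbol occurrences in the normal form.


1. (w (w (g) (k (w (g) (k (g)) (u))) (k (s (f (s (g) (g))) (g)))) (k (f (f (h (g) (u))))) (k (g)))  →  (w (w (g) (k (w (g) (k (g)) (u))) (k (f (s (g) (g))))) (k (f (f (h (g) (u))))) (k (g)))
2. (w (w (g) (k (w (g) (k (g)) (u))) (k (f (s (g) (g))))) (k (f (f (h (g) (u))))) (k (g)))  →  (w (w (g) (k (w (g) (k (g)) (u))) (k (f (g)))) (k (f (f (h (g) (u))))) (k (g)))
normal form: (w (w (g) (k (w (g) (k (g)) (u))) (k (f (g)))) (k (f (f (h (g) (u))))) (k (g)))

size = 20


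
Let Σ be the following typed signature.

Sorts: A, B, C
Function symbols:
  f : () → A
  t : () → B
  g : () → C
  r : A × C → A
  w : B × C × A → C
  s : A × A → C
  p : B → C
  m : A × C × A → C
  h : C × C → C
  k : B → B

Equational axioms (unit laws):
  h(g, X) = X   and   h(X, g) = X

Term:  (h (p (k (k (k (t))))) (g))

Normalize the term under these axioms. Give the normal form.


normal form = (p (k (k (k (t)))))

1. (h (p (k (k (k (t))))) (g))  →  (p (k (k (k (t)))))


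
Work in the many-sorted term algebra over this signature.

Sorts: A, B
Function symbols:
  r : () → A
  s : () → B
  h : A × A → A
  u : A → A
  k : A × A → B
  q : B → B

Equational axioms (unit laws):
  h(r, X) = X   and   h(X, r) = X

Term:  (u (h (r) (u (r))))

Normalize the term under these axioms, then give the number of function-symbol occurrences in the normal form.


size = 3

1. (u (h (r) (u (r))))  →  (u (u (r)))
normal form: (u (u (r)))


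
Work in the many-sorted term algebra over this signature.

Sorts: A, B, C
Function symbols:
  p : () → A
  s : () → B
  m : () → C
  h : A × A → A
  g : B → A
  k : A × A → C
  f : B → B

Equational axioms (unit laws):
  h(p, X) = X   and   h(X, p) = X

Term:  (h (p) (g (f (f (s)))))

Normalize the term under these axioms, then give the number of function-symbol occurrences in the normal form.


size = 4

1. (h (p) (g (f (f (s)))))  →  (g (f (f (s))))
normal form: (g (f (f (s))))


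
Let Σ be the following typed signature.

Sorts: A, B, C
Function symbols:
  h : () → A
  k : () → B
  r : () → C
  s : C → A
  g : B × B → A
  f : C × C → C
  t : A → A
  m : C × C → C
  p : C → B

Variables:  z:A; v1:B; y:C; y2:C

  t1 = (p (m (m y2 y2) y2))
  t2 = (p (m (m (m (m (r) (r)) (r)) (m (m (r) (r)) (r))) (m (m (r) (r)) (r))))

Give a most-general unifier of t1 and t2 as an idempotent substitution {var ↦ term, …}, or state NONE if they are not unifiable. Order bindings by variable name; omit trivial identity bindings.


{y2 ↦ (m (m (r) (r)) (r))}


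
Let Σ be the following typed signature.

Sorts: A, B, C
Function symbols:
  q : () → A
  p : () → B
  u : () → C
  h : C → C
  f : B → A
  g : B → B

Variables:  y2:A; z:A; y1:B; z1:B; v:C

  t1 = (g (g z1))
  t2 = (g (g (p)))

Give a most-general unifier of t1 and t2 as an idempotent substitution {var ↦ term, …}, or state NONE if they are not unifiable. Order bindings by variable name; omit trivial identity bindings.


{z1 ↦ (p)}


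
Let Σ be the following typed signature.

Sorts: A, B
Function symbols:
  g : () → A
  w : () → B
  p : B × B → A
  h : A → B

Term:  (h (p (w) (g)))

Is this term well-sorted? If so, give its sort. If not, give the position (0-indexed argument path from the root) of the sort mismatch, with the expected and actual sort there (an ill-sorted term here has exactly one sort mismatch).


ill-sorted at position [0, 1]: expected B, got A

    (w) : B
    (g) : A
  (p (w) (g)) : ✗ arg 1 at [0, 1] has sort A, expected B


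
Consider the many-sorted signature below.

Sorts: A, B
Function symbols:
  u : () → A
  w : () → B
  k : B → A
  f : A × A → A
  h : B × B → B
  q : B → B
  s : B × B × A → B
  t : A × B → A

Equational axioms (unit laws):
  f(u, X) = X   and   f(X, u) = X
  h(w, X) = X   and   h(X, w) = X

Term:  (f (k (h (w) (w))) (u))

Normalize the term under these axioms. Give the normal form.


1. (f (k (h (w) (w))) (u))  →  (k (h (w) (w)))
2. (k (h (w) (w)))  →  (k (w))

normal form = (k (w))


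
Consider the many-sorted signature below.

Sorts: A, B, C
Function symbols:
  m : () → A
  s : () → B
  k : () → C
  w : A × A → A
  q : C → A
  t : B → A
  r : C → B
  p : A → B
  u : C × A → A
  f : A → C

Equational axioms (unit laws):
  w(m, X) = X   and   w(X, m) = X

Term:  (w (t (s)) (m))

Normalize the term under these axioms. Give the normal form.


1. (w (t (s)) (m))  →  (t (s))

normal form = (t (s))


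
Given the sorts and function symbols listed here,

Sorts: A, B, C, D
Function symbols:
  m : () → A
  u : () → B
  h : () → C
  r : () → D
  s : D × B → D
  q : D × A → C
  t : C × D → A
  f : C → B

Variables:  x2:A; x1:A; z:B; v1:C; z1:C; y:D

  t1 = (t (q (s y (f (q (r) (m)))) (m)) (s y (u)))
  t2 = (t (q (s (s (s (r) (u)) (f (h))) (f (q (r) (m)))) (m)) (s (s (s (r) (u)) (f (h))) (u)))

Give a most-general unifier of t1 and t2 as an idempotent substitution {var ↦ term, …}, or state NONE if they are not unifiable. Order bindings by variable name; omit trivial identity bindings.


{y ↦ (s (s (r) (u)) (f (h)))}


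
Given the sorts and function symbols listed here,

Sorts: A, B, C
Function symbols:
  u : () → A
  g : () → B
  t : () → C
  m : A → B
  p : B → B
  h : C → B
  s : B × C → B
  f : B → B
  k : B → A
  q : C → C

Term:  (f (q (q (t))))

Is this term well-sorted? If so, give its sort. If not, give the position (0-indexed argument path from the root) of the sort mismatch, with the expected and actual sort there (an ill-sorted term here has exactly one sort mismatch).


      (t) : C
    (q (t)) : C
  (q (q (t))) : C
(f (q (q (t)))) : ✗ arg 0 at [0] has sort C, expected B

ill-sorted at position [0]: expected B, got C


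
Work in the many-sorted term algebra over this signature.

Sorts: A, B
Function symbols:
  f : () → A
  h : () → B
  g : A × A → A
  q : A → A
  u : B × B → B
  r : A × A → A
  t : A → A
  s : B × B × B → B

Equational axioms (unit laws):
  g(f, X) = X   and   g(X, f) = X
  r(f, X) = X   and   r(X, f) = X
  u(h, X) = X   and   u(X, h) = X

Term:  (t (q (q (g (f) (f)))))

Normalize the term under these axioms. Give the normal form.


1. (t (q (q (g (f) (f)))))  →  (t (q (q (f))))

normal form = (t (q (q (f))))


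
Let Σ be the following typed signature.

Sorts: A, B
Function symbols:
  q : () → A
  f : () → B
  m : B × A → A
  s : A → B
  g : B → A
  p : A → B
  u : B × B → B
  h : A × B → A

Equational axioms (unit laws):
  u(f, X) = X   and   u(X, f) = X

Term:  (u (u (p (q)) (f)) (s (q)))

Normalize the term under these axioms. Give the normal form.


1. (u (u (p (q)) (f)) (s (q)))  →  (u (p (q)) (s (q)))

normal form = (u (p (q)) (s (q)))
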